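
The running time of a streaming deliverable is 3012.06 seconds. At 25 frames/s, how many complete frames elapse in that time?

75301 frames

Frames = 3012.06 × 25 = 150603/2 ≈ 75301.5000.
Complete frames: 75301.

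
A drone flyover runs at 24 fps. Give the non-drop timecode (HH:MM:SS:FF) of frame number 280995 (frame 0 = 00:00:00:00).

03:15:08:03

280995 ÷ 24 = 11708 full seconds, remainder 3 frames.
11708 s = 3 h 15 min 8 s.
Timecode: 03:15:08:03.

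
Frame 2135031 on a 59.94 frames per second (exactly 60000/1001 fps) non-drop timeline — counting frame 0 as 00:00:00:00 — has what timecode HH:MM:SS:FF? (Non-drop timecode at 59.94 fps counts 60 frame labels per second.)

2135031 ÷ 60 = 35583 full seconds, remainder 51 frames.
35583 s = 9 h 53 min 3 s.
Timecode: 09:53:03:51.

09:53:03:51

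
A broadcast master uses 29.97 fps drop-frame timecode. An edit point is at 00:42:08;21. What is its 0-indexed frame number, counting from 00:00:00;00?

75785

Complete 10-minute blocks: 4, each 17982 frames → 71928.
Remaining 2 whole minutes in the current block: 1800 + 1 × 1798 = 3598 frames.
Within the current minute: 8 × 30 + 21 − 2 = 259 (labels ;00/;01 skipped at this minute). Total = 71928 + 3598 + 259 = 75785.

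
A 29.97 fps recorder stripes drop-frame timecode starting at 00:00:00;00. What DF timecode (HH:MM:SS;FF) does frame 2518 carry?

Each 10-minute DF block holds 10 × 60 × 30 − 9 × 2 = 17982 frames. 2518 ÷ 17982 → 0 full blocks, remainder 2518.
Within the partial block the first minute is 1800 frames and each further minute 1798, so 1 further minute boundary passed. Total skipped labels = 18 × 0 + 2 × 1 = 2.
Non-drop label index = 2518 + 2 = 2520; at 30 labels/s that is 00:01:24:00, i.e. DF 00:01:24;00.

00:01:24;00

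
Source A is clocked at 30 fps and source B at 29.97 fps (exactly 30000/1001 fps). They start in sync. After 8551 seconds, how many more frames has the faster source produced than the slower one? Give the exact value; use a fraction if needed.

A emits 30 × 8551 = 256530 frames; B emits 30000/1001 × 8551 = 256530000/1001.
Difference = 256530/1001 frames (≈ 256.2737); B is behind A.

256530/1001 frames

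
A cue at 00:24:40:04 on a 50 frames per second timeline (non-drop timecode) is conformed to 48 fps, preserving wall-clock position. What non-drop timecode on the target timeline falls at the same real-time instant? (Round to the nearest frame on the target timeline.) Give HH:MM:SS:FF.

00:24:40:04

Source frame index: (0×3600 + 24×60 + 40) × 50 + 4 = 74004.
Real time: 74004 / (50) = 37002/25 s.
Target frame: (37002/25) × (48) = 1776096/25 ≈ 71043.840 → 71044.
At 48 labels/s: frame 71044 → 00:24:40:04.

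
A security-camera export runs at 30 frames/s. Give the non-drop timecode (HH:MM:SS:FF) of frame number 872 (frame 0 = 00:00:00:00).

00:00:29:02

872 ÷ 30 = 29 full seconds, remainder 2 frames.
29 s = 0 h 0 min 29 s.
Timecode: 00:00:29:02.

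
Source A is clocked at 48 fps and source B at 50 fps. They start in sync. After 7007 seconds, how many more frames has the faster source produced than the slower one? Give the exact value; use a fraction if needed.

14014 frames

A emits 48 × 7007 = 336336 frames; B emits 50 × 7007 = 350350.
Difference = 14014 frames; B is ahead of A.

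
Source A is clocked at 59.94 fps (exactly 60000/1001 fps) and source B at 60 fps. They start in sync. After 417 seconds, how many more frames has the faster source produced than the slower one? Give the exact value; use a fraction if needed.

A emits 60000/1001 × 417 = 25020000/1001 frames; B emits 60 × 417 = 25020.
Difference = 25020/1001 frames (≈ 24.9950); B is ahead of A.

25020/1001 frames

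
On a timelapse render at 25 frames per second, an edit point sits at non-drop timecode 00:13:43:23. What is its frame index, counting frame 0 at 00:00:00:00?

20598

Total seconds to the label: (0 × 3600 + 13 × 60 + 43) = 823.
Frame index = 823 × 25 + 23 = 20598.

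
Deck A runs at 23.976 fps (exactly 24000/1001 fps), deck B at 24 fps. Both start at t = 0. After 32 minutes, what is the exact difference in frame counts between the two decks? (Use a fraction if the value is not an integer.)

46080/1001 frames

32 min = 1920 s.
A emits 24000/1001 × 1920 = 46080000/1001 frames; B emits 24 × 1920 = 46080.
Difference = 46080/1001 frames (≈ 46.0340); B is ahead of A.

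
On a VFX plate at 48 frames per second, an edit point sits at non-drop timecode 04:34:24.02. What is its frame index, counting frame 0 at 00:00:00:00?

frame 790274

Total seconds to the label: (4 × 3600 + 34 × 60 + 24) = 16464.
Frame index = 16464 × 48 + 2 = 790274.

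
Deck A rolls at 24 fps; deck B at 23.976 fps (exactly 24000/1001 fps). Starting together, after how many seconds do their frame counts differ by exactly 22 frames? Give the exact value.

The gap grows by |24000/1001 − 24| = 24/1001 frames per second.
Time for a 22-frame gap: 22 ÷ (24/1001) = 11011/12 s.

11011/12 seconds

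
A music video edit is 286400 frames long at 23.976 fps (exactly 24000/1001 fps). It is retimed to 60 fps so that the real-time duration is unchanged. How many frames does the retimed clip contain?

716716 frames

Target frames = source frames × (target rate / source rate) = 286400 × (60)/(24000/1001) = 286400 × 1001/400 = 716716.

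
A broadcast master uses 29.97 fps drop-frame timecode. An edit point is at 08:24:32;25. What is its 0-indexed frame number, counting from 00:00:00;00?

907277

Complete 10-minute blocks: 50, each 17982 frames → 899100.
Remaining 4 whole minutes in the current block: 1800 + 3 × 1798 = 7194 frames.
Within the current minute: 32 × 30 + 25 − 2 = 983 (labels ;00/;01 skipped at this minute). Total = 899100 + 7194 + 983 = 907277.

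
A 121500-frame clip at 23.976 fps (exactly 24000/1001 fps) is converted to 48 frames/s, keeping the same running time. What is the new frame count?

Target frames = source frames × (target rate / source rate) = 121500 × (48)/(24000/1001) = 121500 × 1001/500 = 243243.

243243 frames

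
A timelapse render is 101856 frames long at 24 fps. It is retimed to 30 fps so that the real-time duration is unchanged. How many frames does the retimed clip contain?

Target frames = source frames × (target rate / source rate) = 101856 × (30)/(24) = 101856 × 5/4 = 127320.

127320 frames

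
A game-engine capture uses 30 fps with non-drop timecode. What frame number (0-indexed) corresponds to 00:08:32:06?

frame 15366

Total seconds to the label: (0 × 3600 + 8 × 60 + 32) = 512.
Frame index = 512 × 30 + 6 = 15366.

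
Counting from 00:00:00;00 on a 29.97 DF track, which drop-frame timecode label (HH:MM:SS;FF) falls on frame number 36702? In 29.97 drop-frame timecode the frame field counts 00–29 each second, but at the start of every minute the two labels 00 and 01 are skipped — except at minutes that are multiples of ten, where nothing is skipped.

Each 10-minute DF block holds 10 × 60 × 30 − 9 × 2 = 17982 frames. 36702 ÷ 17982 → 2 full blocks, remainder 738.
Within the partial block the first minute is 1800 frames and each further minute 1798, so 0 further minute boundaries passed. Total skipped labels = 18 × 2 + 2 × 0 = 36.
Non-drop label index = 36702 + 36 = 36738; at 30 labels/s that is 00:20:24:18, i.e. DF 00:20:24;18.

00:20:24;18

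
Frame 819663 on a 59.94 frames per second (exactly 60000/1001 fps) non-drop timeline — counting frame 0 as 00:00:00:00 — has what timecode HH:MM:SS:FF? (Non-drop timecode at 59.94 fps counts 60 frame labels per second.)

03:47:41:03

819663 ÷ 60 = 13661 full seconds, remainder 3 frames.
13661 s = 3 h 47 min 41 s.
Timecode: 03:47:41:03.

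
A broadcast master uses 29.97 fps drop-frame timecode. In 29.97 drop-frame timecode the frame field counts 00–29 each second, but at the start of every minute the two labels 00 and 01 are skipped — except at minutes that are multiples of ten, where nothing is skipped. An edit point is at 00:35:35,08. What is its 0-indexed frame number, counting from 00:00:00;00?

As if non-drop at 30 labels/s: (0 × 3600 + 35 × 60 + 35) × 30 + 8 = 64058.
Minute boundaries passed: 35; those not divisible by 10: 35 − 3 = 32; dropped labels = 2 × 32 = 64.
Actual frame index = 64058 − 64 = 63994.

63994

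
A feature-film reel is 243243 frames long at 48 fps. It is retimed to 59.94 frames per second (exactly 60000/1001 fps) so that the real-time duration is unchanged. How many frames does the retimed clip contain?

Target frames = source frames × (target rate / source rate) = 243243 × (60000/1001)/(48) = 243243 × 1250/1001 = 303750.

303750 frames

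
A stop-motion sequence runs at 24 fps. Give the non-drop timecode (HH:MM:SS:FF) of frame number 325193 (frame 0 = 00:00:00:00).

03:45:49:17

325193 ÷ 24 = 13549 full seconds, remainder 17 frames.
13549 s = 3 h 45 min 49 s.
Timecode: 03:45:49:17.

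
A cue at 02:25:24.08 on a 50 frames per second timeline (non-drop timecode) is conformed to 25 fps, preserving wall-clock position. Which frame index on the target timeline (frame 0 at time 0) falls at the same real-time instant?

Source frame index: (2×3600 + 25×60 + 24) × 50 + 8 = 436208.
Real time: 436208 / (50) = 218104/25 s.
Target frame: (218104/25) × (25) = 218104.

frame 218104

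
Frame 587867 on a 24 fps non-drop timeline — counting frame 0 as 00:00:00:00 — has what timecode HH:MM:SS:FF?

587867 ÷ 24 = 24494 full seconds, remainder 11 frames.
24494 s = 6 h 48 min 14 s.
Timecode: 06:48:14:11.

06:48:14:11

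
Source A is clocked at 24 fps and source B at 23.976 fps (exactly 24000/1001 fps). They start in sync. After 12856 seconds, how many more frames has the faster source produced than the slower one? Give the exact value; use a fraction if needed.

A emits 24 × 12856 = 308544 frames; B emits 24000/1001 × 12856 = 308544000/1001.
Difference = 308544/1001 frames (≈ 308.2358); B is behind A.

308544/1001 frames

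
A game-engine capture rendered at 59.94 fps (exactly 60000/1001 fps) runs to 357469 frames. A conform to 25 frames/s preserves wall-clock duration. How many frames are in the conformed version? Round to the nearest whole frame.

149094 frames

Frames at target rate = 357469 × (25) / (60000/1001) = 357826469/2400 ≈ 149094.362.
Nearest whole frame: 149094.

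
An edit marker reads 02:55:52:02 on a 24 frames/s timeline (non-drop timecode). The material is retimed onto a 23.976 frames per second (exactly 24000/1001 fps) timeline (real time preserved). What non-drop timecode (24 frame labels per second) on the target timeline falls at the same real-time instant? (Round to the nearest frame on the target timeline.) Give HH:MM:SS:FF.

02:55:41:13

Source frame index: (2×3600 + 55×60 + 52) × 24 + 2 = 253250.
Real time: 253250 / (24) = 126625/12 s.
Target frame: (126625/12) × (24000/1001) = 253250000/1001 ≈ 252997.003 → 252997.
At 24 labels/s: frame 252997 → 02:55:41:13.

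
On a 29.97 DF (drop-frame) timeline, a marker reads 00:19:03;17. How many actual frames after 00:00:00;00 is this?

As if non-drop at 30 labels/s: (0 × 3600 + 19 × 60 + 3) × 30 + 17 = 34307.
Minute boundaries passed: 19; those not divisible by 10: 19 − 1 = 18; dropped labels = 2 × 18 = 36.
Actual frame index = 34307 − 36 = 34271.

34271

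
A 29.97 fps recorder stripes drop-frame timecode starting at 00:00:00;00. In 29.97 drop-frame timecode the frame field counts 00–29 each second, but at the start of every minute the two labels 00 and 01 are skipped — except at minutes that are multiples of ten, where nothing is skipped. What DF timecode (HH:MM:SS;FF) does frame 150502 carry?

01:23:41;22

Ten DF minutes hold 17982 frames, so frame 150502 lies in block 8 (frames 143856–161837) with 6646 frames into that block.
The block's first minute is 1800 frames and the rest 1798 each; 6646 frames reaches minute 3, so 8 × 18 + 3 × 2 = 150 labels have been skipped so far.
Adding those back, label number 150502 + 150 = 150652 at 30 labels/s is 5021 s + 22 f = 1 h 23 min 41 s frame 22, i.e. 01:23:41;22.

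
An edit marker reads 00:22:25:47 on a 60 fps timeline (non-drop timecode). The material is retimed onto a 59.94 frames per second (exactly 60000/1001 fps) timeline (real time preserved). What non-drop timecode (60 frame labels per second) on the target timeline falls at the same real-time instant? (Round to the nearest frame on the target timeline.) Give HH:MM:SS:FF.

00:22:24:26

Source frame index: (0×3600 + 22×60 + 25) × 60 + 47 = 80747.
Real time: 80747 / (60) = 80747/60 s.
Target frame: (80747/60) × (60000/1001) = 80747000/1001 ≈ 80666.334 → 80666.
At 60 labels/s: frame 80666 → 00:22:24:26.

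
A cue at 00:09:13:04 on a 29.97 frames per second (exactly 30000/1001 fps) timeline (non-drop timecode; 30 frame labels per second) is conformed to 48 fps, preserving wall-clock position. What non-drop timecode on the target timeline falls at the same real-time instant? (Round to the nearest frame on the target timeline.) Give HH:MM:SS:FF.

Source frame index: (0×3600 + 9×60 + 13) × 30 + 4 = 16594.
Real time: 16594 / (30000/1001) = 8305297/15000 s.
Target frame: (8305297/15000) × (48) = 16610594/625 ≈ 26576.950 → 26577.
At 48 labels/s: frame 26577 → 00:09:13:33.

00:09:13:33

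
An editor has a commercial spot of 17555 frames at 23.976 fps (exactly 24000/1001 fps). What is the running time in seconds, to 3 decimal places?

Running time = 17555 × 1001/24000 = 3514511/4800 s ≈ 732.190 s.

732.190 seconds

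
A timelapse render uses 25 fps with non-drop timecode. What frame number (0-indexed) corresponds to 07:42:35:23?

frame 693898

Total seconds to the label: (7 × 3600 + 42 × 60 + 35) = 27755.
Frame index = 27755 × 25 + 23 = 693898.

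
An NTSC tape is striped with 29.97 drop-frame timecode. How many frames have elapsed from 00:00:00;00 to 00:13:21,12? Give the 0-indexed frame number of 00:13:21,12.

24018

Complete 10-minute blocks: 1, each 17982 frames → 17982.
Remaining 3 whole minutes in the current block: 1800 + 2 × 1798 = 5396 frames.
Within the current minute: 21 × 30 + 12 − 2 = 640 (labels ;00/;01 skipped at this minute). Total = 17982 + 5396 + 640 = 24018.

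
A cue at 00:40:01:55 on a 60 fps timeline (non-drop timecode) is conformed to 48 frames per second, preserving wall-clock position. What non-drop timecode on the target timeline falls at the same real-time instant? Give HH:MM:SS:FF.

Source frame index: (0×3600 + 40×60 + 1) × 60 + 55 = 144115.
Real time: 144115 / (60) = 28823/12 s.
Target frame: (28823/12) × (48) = 115292.
At 48 labels/s: frame 115292 → 00:40:01:44.

00:40:01:44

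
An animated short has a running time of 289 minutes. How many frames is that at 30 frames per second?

289 min = 17340 s.
Frames = 17340 × 30 = 520200.

520200 frames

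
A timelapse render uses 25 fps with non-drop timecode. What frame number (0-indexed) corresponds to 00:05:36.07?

Total seconds to the label: (0 × 3600 + 5 × 60 + 36) = 336.
Frame index = 336 × 25 + 7 = 8407.

frame 8407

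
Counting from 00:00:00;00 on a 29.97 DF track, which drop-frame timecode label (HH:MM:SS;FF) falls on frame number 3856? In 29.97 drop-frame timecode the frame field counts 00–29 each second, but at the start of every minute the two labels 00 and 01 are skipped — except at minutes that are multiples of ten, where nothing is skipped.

Ten DF minutes hold 17982 frames, so frame 3856 lies in block 0 (frames 0–17981) with 3856 frames into that block.
The block's first minute is 1800 frames and the rest 1798 each; 3856 frames reaches minute 2, so 0 × 18 + 2 × 2 = 4 labels have been skipped so far.
Adding those back, label number 3856 + 4 = 3860 at 30 labels/s is 128 s + 20 f = 0 h 2 min 8 s frame 20, i.e. 00:02:08;20.

00:02:08;20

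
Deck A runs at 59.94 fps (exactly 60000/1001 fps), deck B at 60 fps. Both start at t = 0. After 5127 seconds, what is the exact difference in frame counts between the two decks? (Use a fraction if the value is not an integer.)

307620/1001 frames

A emits 60000/1001 × 5127 = 307620000/1001 frames; B emits 60 × 5127 = 307620.
Difference = 307620/1001 frames (≈ 307.3127); B is ahead of A.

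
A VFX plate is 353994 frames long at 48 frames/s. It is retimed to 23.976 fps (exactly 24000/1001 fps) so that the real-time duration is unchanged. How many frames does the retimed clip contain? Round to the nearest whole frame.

Frames at target rate = 353994 × (24000/1001) / (48) = 176997000/1001 ≈ 176820.180.
Nearest whole frame: 176820.

176820 frames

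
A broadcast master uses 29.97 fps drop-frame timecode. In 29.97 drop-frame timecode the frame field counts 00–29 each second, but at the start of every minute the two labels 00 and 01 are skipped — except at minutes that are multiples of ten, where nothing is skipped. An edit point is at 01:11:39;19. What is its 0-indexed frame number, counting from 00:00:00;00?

128861

As if non-drop at 30 labels/s: (1 × 3600 + 11 × 60 + 39) × 30 + 19 = 128989.
Minute boundaries passed: 71; those not divisible by 10: 71 − 7 = 64; dropped labels = 2 × 64 = 128.
Actual frame index = 128989 − 128 = 128861.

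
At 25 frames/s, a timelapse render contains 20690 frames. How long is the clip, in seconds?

Running time = 20690 / (25) = 827.6 s.

827.6 seconds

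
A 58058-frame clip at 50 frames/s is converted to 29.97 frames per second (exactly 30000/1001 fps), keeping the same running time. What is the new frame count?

Target frames = source frames × (target rate / source rate) = 58058 × (30000/1001)/(50) = 58058 × 600/1001 = 34800.

34800 frames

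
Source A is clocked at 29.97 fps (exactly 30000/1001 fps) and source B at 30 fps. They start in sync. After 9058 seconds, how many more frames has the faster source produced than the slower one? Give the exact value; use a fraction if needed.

A emits 30000/1001 × 9058 = 38820000/143 frames; B emits 30 × 9058 = 271740.
Difference = 38820/143 frames (≈ 271.4685); B is ahead of A.

38820/143 frames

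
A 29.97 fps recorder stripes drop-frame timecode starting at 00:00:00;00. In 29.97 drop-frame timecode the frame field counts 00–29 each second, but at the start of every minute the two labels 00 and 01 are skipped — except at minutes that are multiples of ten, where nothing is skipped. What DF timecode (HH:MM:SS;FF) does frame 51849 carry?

00:28:50;01

Each 10-minute DF block holds 10 × 60 × 30 − 9 × 2 = 17982 frames. 51849 ÷ 17982 → 2 full blocks, remainder 15885.
Within the partial block the first minute is 1800 frames and each further minute 1798, so 8 further minute boundaries passed. Total skipped labels = 18 × 2 + 2 × 8 = 52.
Non-drop label index = 51849 + 52 = 51901; at 30 labels/s that is 00:28:50:01, i.e. DF 00:28:50;01.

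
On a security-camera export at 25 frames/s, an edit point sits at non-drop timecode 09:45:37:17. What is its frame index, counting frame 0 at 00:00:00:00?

878442

Total seconds to the label: (9 × 3600 + 45 × 60 + 37) = 35137.
Frame index = 35137 × 25 + 17 = 878442.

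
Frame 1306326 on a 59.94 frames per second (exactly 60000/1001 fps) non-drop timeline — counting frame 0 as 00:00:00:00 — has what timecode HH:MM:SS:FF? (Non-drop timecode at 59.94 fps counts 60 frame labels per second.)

06:02:52:06

1306326 ÷ 60 = 21772 full seconds, remainder 6 frames.
21772 s = 6 h 2 min 52 s.
Timecode: 06:02:52:06.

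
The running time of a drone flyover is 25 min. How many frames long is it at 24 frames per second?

25 min = 1500 s.
Frames = 1500 × 24 = 36000.

36000 frames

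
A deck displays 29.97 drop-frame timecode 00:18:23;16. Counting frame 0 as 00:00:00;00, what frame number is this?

33072

Complete 10-minute blocks: 1, each 17982 frames → 17982.
Remaining 8 whole minutes in the current block: 1800 + 7 × 1798 = 14386 frames.
Within the current minute: 23 × 30 + 16 − 2 = 704 (labels ;00/;01 skipped at this minute). Total = 17982 + 14386 + 704 = 33072.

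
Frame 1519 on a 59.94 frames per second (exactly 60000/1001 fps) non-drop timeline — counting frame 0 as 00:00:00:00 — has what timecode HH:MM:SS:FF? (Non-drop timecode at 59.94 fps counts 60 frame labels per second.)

1519 ÷ 60 = 25 full seconds, remainder 19 frames.
25 s = 0 h 0 min 25 s.
Timecode: 00:00:25:19.

00:00:25:19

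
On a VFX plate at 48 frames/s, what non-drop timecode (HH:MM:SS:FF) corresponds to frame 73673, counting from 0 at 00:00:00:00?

00:25:34:41

73673 ÷ 48 = 1534 full seconds, remainder 41 frames.
1534 s = 0 h 25 min 34 s.
Timecode: 00:25:34:41.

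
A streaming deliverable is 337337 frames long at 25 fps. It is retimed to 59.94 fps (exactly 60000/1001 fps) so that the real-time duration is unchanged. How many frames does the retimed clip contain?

808800 frames

Target frames = source frames × (target rate / source rate) = 337337 × (60000/1001)/(25) = 337337 × 2400/1001 = 808800.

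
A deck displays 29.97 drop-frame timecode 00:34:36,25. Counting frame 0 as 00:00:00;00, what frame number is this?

As if non-drop at 30 labels/s: (0 × 3600 + 34 × 60 + 36) × 30 + 25 = 62305.
Minute boundaries passed: 34; those not divisible by 10: 34 − 3 = 31; dropped labels = 2 × 31 = 62.
Actual frame index = 62305 − 62 = 62243.

62243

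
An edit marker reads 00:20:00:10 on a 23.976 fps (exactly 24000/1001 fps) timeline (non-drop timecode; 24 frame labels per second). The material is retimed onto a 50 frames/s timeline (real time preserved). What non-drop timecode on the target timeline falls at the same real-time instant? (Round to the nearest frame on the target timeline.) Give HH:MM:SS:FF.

00:20:01:31

Source frame index: (0×3600 + 20×60 + 0) × 24 + 10 = 28810.
Real time: 28810 / (24000/1001) = 2883881/2400 s.
Target frame: (2883881/2400) × (50) = 2883881/48 ≈ 60080.854 → 60081.
At 50 labels/s: frame 60081 → 00:20:01:31.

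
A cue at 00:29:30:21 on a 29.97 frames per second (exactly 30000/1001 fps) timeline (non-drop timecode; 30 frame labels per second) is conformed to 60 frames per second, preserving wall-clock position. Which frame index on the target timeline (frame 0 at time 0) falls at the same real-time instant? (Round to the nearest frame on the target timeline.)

Source frame index: (0×3600 + 29×60 + 30) × 30 + 21 = 53121.
Real time: 53121 / (30000/1001) = 17724707/10000 s.
Target frame: (17724707/10000) × (60) = 53174121/500 ≈ 106348.242 → 106348.

frame 106348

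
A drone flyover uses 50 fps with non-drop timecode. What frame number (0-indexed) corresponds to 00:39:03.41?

Total seconds to the label: (0 × 3600 + 39 × 60 + 3) = 2343.
Frame index = 2343 × 50 + 41 = 117191.

117191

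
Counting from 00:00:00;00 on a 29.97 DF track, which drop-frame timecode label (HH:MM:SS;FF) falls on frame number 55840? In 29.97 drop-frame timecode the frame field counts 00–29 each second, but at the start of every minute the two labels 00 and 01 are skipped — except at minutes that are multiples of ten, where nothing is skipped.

00:31:03;06

Ten DF minutes hold 17982 frames, so frame 55840 lies in block 3 (frames 53946–71927) with 1894 frames into that block.
The block's first minute is 1800 frames and the rest 1798 each; 1894 frames reaches minute 1, so 3 × 18 + 1 × 2 = 56 labels have been skipped so far.
Adding those back, label number 55840 + 56 = 55896 at 30 labels/s is 1863 s + 6 f = 0 h 31 min 3 s frame 6, i.e. 00:31:03;06.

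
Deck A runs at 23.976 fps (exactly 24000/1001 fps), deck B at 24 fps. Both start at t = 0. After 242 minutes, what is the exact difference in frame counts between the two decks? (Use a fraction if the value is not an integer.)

31680/91 frames

242 min = 14520 s.
A emits 24000/1001 × 14520 = 31680000/91 frames; B emits 24 × 14520 = 348480.
Difference = 31680/91 frames (≈ 348.1319); B is ahead of A.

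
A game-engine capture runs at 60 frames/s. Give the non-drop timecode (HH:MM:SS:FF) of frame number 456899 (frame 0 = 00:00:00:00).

02:06:54:59

456899 ÷ 60 = 7614 full seconds, remainder 59 frames.
7614 s = 2 h 6 min 54 s.
Timecode: 02:06:54:59.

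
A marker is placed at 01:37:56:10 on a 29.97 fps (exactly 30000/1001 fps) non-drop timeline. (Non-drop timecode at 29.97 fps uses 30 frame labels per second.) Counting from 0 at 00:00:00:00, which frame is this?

Total seconds to the label: (1 × 3600 + 37 × 60 + 56) = 5876.
Frame index = 5876 × 30 + 10 = 176290.

frame 176290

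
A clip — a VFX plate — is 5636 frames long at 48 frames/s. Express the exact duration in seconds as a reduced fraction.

Running time = 5636 ÷ (48) = 5636 × 1/48 = 1409/12 s.

1409/12 seconds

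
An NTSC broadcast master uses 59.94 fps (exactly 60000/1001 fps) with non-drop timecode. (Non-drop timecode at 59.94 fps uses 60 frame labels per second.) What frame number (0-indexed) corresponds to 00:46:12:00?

Total seconds to the label: (0 × 3600 + 46 × 60 + 12) = 2772.
Frame index = 2772 × 60 + 0 = 166320.

frame 166320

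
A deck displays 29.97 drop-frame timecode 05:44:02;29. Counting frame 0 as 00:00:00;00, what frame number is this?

618669

Complete 10-minute blocks: 34, each 17982 frames → 611388.
Remaining 4 whole minutes in the current block: 1800 + 3 × 1798 = 7194 frames.
Within the current minute: 2 × 30 + 29 − 2 = 87 (labels ;00/;01 skipped at this minute). Total = 611388 + 7194 + 87 = 618669.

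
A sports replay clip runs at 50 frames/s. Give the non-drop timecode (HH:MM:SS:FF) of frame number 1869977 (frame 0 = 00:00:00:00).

10:23:19:27

1869977 ÷ 50 = 37399 full seconds, remainder 27 frames.
37399 s = 10 h 23 min 19 s.
Timecode: 10:23:19:27.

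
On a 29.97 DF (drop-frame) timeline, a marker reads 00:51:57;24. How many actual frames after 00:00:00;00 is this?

Complete 10-minute blocks: 5, each 17982 frames → 89910.
Remaining 1 whole minute in the current block: 1800 + 0 × 1798 = 1800 frames.
Within the current minute: 57 × 30 + 24 − 2 = 1732 (labels ;00/;01 skipped at this minute). Total = 89910 + 1800 + 1732 = 93442.

93442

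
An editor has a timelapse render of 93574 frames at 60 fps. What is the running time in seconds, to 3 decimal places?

1559.567 seconds

Running time = 93574 × 1/60 = 46787/30 s ≈ 1559.567 s.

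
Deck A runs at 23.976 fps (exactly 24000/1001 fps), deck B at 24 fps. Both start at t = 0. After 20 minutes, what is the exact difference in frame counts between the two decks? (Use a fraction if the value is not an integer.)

28800/1001 frames

20 min = 1200 s.
A emits 24000/1001 × 1200 = 28800000/1001 frames; B emits 24 × 1200 = 28800.
Difference = 28800/1001 frames (≈ 28.7712); B is ahead of A.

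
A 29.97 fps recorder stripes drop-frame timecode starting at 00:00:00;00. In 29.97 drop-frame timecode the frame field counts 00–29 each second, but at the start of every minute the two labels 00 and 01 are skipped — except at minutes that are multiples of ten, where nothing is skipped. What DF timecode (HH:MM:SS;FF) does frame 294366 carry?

02:43:42;00

Each 10-minute DF block holds 10 × 60 × 30 − 9 × 2 = 17982 frames. 294366 ÷ 17982 → 16 full blocks, remainder 6654.
Within the partial block the first minute is 1800 frames and each further minute 1798, so 3 further minute boundaries passed. Total skipped labels = 18 × 16 + 2 × 3 = 294.
Non-drop label index = 294366 + 294 = 294660; at 30 labels/s that is 02:43:42:00, i.e. DF 02:43:42;00.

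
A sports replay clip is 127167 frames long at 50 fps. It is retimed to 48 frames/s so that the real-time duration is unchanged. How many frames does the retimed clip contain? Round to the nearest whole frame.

122080 frames

Frames at target rate = 127167 × (48) / (50) = 3052008/25 ≈ 122080.320.
Nearest whole frame: 122080.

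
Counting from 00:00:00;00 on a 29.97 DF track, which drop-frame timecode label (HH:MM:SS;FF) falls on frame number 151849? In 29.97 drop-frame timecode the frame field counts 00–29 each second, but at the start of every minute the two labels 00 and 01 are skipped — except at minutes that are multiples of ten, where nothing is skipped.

Each 10-minute DF block holds 10 × 60 × 30 − 9 × 2 = 17982 frames. 151849 ÷ 17982 → 8 full blocks, remainder 7993.
Within the partial block the first minute is 1800 frames and each further minute 1798, so 4 further minute boundaries passed. Total skipped labels = 18 × 8 + 2 × 4 = 152.
Non-drop label index = 151849 + 152 = 152001; at 30 labels/s that is 01:24:26:21, i.e. DF 01:24:26;21.

01:24:26;21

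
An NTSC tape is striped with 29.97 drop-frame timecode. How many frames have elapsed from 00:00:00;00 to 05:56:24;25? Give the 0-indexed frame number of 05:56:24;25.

As if non-drop at 30 labels/s: (5 × 3600 + 56 × 60 + 24) × 30 + 25 = 641545.
Minute boundaries passed: 356; those not divisible by 10: 356 − 35 = 321; dropped labels = 2 × 321 = 642.
Actual frame index = 641545 − 642 = 640903.

640903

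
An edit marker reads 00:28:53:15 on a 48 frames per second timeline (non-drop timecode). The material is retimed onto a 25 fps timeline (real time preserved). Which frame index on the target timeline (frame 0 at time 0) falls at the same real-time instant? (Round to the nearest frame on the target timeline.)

frame 43333

Source frame index: (0×3600 + 28×60 + 53) × 48 + 15 = 83199.
Real time: 83199 / (48) = 27733/16 s.
Target frame: (27733/16) × (25) = 693325/16 ≈ 43332.812 → 43333.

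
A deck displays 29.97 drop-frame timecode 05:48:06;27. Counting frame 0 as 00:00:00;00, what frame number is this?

As if non-drop at 30 labels/s: (5 × 3600 + 48 × 60 + 6) × 30 + 27 = 626607.
Minute boundaries passed: 348; those not divisible by 10: 348 − 34 = 314; dropped labels = 2 × 314 = 628.
Actual frame index = 626607 − 628 = 625979.

625979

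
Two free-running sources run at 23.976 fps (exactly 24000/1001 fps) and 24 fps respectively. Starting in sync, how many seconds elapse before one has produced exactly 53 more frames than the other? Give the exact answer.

53053/24 seconds

The gap grows by |24 − 24000/1001| = 24/1001 frames per second.
Time for a 53-frame gap: 53 ÷ (24/1001) = 53053/24 s.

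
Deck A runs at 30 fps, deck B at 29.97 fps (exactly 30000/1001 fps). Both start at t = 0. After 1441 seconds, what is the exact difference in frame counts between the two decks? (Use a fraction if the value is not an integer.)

3930/91 frames

A emits 30 × 1441 = 43230 frames; B emits 30000/1001 × 1441 = 3930000/91.
Difference = 3930/91 frames (≈ 43.1868); B is behind A.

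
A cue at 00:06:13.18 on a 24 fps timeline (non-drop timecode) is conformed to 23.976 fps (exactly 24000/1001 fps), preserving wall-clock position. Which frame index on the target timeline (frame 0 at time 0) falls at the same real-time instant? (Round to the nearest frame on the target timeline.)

frame 8961

Source frame index: (0×3600 + 6×60 + 13) × 24 + 18 = 8970.
Real time: 8970 / (24) = 1495/4 s.
Target frame: (1495/4) × (24000/1001) = 690000/77 ≈ 8961.039 → 8961.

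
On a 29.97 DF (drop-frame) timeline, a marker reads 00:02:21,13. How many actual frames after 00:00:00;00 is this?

4239

Complete 10-minute blocks: 0, each 17982 frames → 0.
Remaining 2 whole minutes in the current block: 1800 + 1 × 1798 = 3598 frames.
Within the current minute: 21 × 30 + 13 − 2 = 641 (labels ;00/;01 skipped at this minute). Total = 0 + 3598 + 641 = 4239.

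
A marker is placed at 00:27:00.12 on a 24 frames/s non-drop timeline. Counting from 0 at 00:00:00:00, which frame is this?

frame 38892

Total seconds to the label: (0 × 3600 + 27 × 60 + 0) = 1620.
Frame index = 1620 × 24 + 12 = 38892.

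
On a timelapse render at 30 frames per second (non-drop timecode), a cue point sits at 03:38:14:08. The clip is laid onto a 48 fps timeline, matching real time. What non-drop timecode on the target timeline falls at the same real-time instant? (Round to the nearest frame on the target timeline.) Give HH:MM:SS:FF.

03:38:14:13

Source frame index: (3×3600 + 38×60 + 14) × 30 + 8 = 392828.
Real time: 392828 / (30) = 196414/15 s.
Target frame: (196414/15) × (48) = 3142624/5 ≈ 628524.800 → 628525.
At 48 labels/s: frame 628525 → 03:38:14:13.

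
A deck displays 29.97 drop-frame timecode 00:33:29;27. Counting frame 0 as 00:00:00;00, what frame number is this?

Complete 10-minute blocks: 3, each 17982 frames → 53946.
Remaining 3 whole minutes in the current block: 1800 + 2 × 1798 = 5396 frames.
Within the current minute: 29 × 30 + 27 − 2 = 895 (labels ;00/;01 skipped at this minute). Total = 53946 + 5396 + 895 = 60237.

60237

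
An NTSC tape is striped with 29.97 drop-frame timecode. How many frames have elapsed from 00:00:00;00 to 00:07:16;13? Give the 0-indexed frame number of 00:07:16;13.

As if non-drop at 30 labels/s: (0 × 3600 + 7 × 60 + 16) × 30 + 13 = 13093.
Minute boundaries passed: 7; those not divisible by 10: 7 − 0 = 7; dropped labels = 2 × 7 = 14.
Actual frame index = 13093 − 14 = 13079.

13079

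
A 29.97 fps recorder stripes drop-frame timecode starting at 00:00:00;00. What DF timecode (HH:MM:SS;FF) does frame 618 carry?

Ten DF minutes hold 17982 frames, so frame 618 lies in block 0 (frames 0–17981) with 618 frames into that block.
The block's first minute is 1800 frames and the rest 1798 each; 618 frames reaches minute 0, so 0 × 18 + 0 × 2 = 0 labels have been skipped so far.
Adding those back, label number 618 + 0 = 618 at 30 labels/s is 20 s + 18 f = 0 h 0 min 20 s frame 18, i.e. 00:00:20;18.

00:00:20;18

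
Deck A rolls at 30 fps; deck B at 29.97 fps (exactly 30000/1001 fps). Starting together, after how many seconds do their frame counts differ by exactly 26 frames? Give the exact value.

13013/15 seconds

The gap grows by |30000/1001 − 30| = 30/1001 frames per second.
Time for a 26-frame gap: 26 ÷ (30/1001) = 13013/15 s.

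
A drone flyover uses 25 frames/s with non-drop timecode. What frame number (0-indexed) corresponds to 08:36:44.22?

Total seconds to the label: (8 × 3600 + 36 × 60 + 44) = 31004.
Frame index = 31004 × 25 + 22 = 775122.

frame 775122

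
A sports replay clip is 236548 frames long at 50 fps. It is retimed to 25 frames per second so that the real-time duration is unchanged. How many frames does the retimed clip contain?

Frames at target rate = 236548 × (25) / (50) = 118274.

118274 frames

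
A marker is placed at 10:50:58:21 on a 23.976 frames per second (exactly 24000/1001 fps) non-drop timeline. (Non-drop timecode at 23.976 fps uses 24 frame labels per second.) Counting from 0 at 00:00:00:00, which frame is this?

frame 937413

Total seconds to the label: (10 × 3600 + 50 × 60 + 58) = 39058.
Frame index = 39058 × 24 + 21 = 937413.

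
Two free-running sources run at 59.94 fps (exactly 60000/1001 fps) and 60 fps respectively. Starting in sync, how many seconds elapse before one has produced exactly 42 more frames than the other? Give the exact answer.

700.7 seconds

The gap grows by |60 − 60000/1001| = 60/1001 frames per second.
Time for a 42-frame gap: 42 ÷ (60/1001) = 700.7 s.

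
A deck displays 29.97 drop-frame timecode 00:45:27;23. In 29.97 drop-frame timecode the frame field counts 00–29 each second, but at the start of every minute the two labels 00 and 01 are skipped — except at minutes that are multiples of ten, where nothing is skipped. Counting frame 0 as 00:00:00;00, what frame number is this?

As if non-drop at 30 labels/s: (0 × 3600 + 45 × 60 + 27) × 30 + 23 = 81833.
Minute boundaries passed: 45; those not divisible by 10: 45 − 4 = 41; dropped labels = 2 × 41 = 82.
Actual frame index = 81833 − 82 = 81751.

81751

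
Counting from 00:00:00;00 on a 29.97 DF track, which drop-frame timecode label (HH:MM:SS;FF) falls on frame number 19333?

Ten DF minutes hold 17982 frames, so frame 19333 lies in block 1 (frames 17982–35963) with 1351 frames into that block.
The block's first minute is 1800 frames and the rest 1798 each; 1351 frames reaches minute 0, so 1 × 18 + 0 × 2 = 18 labels have been skipped so far.
Adding those back, label number 19333 + 18 = 19351 at 30 labels/s is 645 s + 1 f = 0 h 10 min 45 s frame 1, i.e. 00:10:45;01.

00:10:45;01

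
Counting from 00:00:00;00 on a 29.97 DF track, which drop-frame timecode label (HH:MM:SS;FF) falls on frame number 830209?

07:41:41;09

Ten DF minutes hold 17982 frames, so frame 830209 lies in block 46 (frames 827172–845153) with 3037 frames into that block.
The block's first minute is 1800 frames and the rest 1798 each; 3037 frames reaches minute 1, so 46 × 18 + 1 × 2 = 830 labels have been skipped so far.
Adding those back, label number 830209 + 830 = 831039 at 30 labels/s is 27701 s + 9 f = 7 h 41 min 41 s frame 9, i.e. 07:41:41;09.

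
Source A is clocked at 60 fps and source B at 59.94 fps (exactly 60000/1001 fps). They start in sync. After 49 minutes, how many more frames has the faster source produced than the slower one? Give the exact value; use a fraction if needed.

49 min = 2940 s.
A emits 60 × 2940 = 176400 frames; B emits 60000/1001 × 2940 = 25200000/143.
Difference = 25200/143 frames (≈ 176.2238); B is behind A.

25200/143 frames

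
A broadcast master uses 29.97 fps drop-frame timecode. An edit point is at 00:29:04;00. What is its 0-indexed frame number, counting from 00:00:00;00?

As if non-drop at 30 labels/s: (0 × 3600 + 29 × 60 + 4) × 30 + 0 = 52320.
Minute boundaries passed: 29; those not divisible by 10: 29 − 2 = 27; dropped labels = 2 × 27 = 54.
Actual frame index = 52320 − 54 = 52266.

52266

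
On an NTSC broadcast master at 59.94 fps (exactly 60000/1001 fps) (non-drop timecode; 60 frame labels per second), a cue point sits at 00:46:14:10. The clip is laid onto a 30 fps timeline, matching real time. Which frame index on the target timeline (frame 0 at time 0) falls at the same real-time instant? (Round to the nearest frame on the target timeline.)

frame 83308

Source frame index: (0×3600 + 46×60 + 14) × 60 + 10 = 166450.
Real time: 166450 / (60000/1001) = 3332329/1200 s.
Target frame: (3332329/1200) × (30) = 3332329/40 ≈ 83308.225 → 83308.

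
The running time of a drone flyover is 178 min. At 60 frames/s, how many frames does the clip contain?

640800 frames

178 min = 10680 s.
Frames = 10680 × 60 = 640800.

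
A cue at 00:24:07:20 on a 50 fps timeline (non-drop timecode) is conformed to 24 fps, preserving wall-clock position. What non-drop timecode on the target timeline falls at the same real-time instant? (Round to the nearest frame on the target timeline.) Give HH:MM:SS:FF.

00:24:07:10

Source frame index: (0×3600 + 24×60 + 7) × 50 + 20 = 72370.
Real time: 72370 / (50) = 7237/5 s.
Target frame: (7237/5) × (24) = 173688/5 ≈ 34737.600 → 34738.
At 24 labels/s: frame 34738 → 00:24:07:10.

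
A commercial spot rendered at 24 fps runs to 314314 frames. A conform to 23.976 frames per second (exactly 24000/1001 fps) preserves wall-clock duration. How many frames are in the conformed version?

314000 frames

Target frames = source frames × (target rate / source rate) = 314314 × (24000/1001)/(24) = 314314 × 1000/1001 = 314000.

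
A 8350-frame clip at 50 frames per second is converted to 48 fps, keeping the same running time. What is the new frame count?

8016 frames

Target frames = source frames × (target rate / source rate) = 8350 × (48)/(50) = 8350 × 24/25 = 8016.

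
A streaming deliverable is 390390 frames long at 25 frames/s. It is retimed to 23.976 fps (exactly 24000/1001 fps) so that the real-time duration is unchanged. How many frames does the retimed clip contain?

Target frames = source frames × (target rate / source rate) = 390390 × (24000/1001)/(25) = 390390 × 960/1001 = 374400.

374400 frames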